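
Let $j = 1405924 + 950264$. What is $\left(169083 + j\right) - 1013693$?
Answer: $1511578$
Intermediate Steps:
$j = 2356188$
$\left(169083 + j\right) - 1013693 = \left(169083 + 2356188\right) - 1013693 = 2525271 - 1013693 = 1511578$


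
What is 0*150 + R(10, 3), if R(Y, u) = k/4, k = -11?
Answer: -11/4 ≈ -2.7500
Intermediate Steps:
R(Y, u) = -11/4
0*150 + R(10, 3) = 0*150 - 11/4 = 0 - 11/4 = -11/4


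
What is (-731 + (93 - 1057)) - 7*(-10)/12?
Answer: -10135/6 ≈ -1689.2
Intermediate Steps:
(-731 + (93 - 1057)) - 7*(-10)/12 = (-731 - 964) + 70*(1/12) = -1695 + 35/6 = -10135/6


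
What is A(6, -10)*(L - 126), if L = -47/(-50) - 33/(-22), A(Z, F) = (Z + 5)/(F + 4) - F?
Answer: -151361/150 ≈ -1009.1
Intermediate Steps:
A(Z, F) = -F + (5 + Z)/(4 + F) (A(Z, F) = (5 + Z)/(4 + F) - F = -F + (5 + Z)/(4 + F))
L = 61/25 (L = -47*(-1/50) - 33*(-1/22) = 47/50 + 3/2 = 61/25 ≈ 2.4400)
A(6, -10)*(L - 126) = ((5 + 6 - 1*(-10)² - 4*(-10))/(4 - 10))*(61/25 - 126) = ((5 + 6 - 1*100 + 40)/(-6))*(-3089/25) = -(5 + 6 - 100 + 40)/6*(-3089/25) = -⅙*(-49)*(-3089/25) = (49/6)*(-3089/25) = -151361/150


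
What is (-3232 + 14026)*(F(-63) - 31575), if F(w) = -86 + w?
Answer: -342428856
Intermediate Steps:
(-3232 + 14026)*(F(-63) - 31575) = (-3232 + 14026)*((-86 - 63) - 31575) = 10794*(-149 - 31575) = 10794*(-31724) = -342428856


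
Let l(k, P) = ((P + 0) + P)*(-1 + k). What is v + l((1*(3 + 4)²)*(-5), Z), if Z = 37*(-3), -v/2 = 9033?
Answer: 36546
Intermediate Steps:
v = -18066 (v = -2*9033 = -18066)
Z = -111
l(k, P) = 2*P*(-1 + k) (l(k, P) = (P + P)*(-1 + k) = (2*P)*(-1 + k) = 2*P*(-1 + k))
v + l((1*(3 + 4)²)*(-5), Z) = -18066 + 2*(-111)*(-1 + (1*(3 + 4)²)*(-5)) = -18066 + 2*(-111)*(-1 + (1*7²)*(-5)) = -18066 + 2*(-111)*(-1 + (1*49)*(-5)) = -18066 + 2*(-111)*(-1 + 49*(-5)) = -18066 + 2*(-111)*(-1 - 245) = -18066 + 2*(-111)*(-246) = -18066 + 54612 = 36546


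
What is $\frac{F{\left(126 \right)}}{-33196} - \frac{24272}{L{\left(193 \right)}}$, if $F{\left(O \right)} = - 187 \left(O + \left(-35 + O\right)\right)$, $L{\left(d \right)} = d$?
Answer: $- \frac{4134205}{33196} \approx -124.54$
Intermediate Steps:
$F{\left(O \right)} = 6545 - 374 O$ ($F{\left(O \right)} = - 187 \left(-35 + 2 O\right) = 6545 - 374 O$)
$\frac{F{\left(126 \right)}}{-33196} - \frac{24272}{L{\left(193 \right)}} = \frac{6545 - 47124}{-33196} - \frac{24272}{193} = \left(6545 - 47124\right) \left(- \frac{1}{33196}\right) - \frac{24272}{193} = \left(-40579\right) \left(- \frac{1}{33196}\right) - \frac{24272}{193} = \frac{40579}{33196} - \frac{24272}{193} = - \frac{4134205}{33196}$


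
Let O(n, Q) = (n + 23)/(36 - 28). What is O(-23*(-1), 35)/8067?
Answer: 23/32268 ≈ 0.00071278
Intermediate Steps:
O(n, Q) = 23/8 + n/8 (O(n, Q) = (23 + n)/8 = (23 + n)*(1/8) = 23/8 + n/8)
O(-23*(-1), 35)/8067 = (23/8 + (-23*(-1))/8)/8067 = (23/8 + (1/8)*23)*(1/8067) = (23/8 + 23/8)*(1/8067) = (23/4)*(1/8067) = 23/32268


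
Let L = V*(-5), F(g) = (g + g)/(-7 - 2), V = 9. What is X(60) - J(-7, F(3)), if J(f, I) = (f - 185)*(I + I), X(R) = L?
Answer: -301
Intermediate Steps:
F(g) = -2*g/9 (F(g) = (2*g)/(-9) = (2*g)*(-1/9) = -2*g/9)
L = -45 (L = 9*(-5) = -45)
X(R) = -45
J(f, I) = 2*I*(-185 + f) (J(f, I) = (-185 + f)*(2*I) = 2*I*(-185 + f))
X(60) - J(-7, F(3)) = -45 - 2*(-2/9*3)*(-185 - 7) = -45 - 2*(-2)*(-192)/3 = -45 - 1*256 = -45 - 256 = -301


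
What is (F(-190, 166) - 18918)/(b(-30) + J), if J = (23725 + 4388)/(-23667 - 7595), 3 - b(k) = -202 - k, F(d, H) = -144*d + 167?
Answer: 269134558/5442737 ≈ 49.448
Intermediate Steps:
F(d, H) = 167 - 144*d
b(k) = 205 + k (b(k) = 3 - (-202 - k) = 3 + (202 + k) = 205 + k)
J = -28113/31262 (J = 28113/(-31262) = 28113*(-1/31262) = -28113/31262 ≈ -0.89927)
(F(-190, 166) - 18918)/(b(-30) + J) = ((167 - 144*(-190)) - 18918)/((205 - 30) - 28113/31262) = ((167 + 27360) - 18918)/(175 - 28113/31262) = (27527 - 18918)/(5442737/31262) = 8609*(31262/5442737) = 269134558/5442737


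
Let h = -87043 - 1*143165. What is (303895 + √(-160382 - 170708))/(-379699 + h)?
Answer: -303895/609907 - I*√331090/609907 ≈ -0.49826 - 0.00094343*I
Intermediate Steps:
h = -230208 (h = -87043 - 143165 = -230208)
(303895 + √(-160382 - 170708))/(-379699 + h) = (303895 + √(-160382 - 170708))/(-379699 - 230208) = (303895 + √(-331090))/(-609907) = (303895 + I*√331090)*(-1/609907) = -303895/609907 - I*√331090/609907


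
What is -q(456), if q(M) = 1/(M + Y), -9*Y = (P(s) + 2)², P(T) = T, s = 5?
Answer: -9/4055 ≈ -0.0022195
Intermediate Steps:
Y = -49/9 (Y = -(5 + 2)²/9 = -⅑*7² = -⅑*49 = -49/9 ≈ -5.4444)
q(M) = 1/(-49/9 + M) (q(M) = 1/(M - 49/9) = 1/(-49/9 + M))
-q(456) = -9/(-49 + 9*456) = -9/(-49 + 4104) = -9/4055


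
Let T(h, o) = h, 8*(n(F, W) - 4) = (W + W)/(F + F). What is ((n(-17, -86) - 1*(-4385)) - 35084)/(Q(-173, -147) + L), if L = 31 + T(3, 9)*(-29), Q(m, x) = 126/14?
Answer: 2087217/3196 ≈ 653.07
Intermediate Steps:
n(F, W) = 4 + W/(8*F) (n(F, W) = 4 + ((W + W)/(F + F))/8 = 4 + ((2*W)/((2*F)))/8 = 4 + ((2*W)*(1/(2*F)))/8 = 4 + (W/F)/8 = 4 + W/(8*F))
Q(m, x) = 9 (Q(m, x) = 126*(1/14) = 9)
L = -56 (L = 31 + 3*(-29) = 31 - 87 = -56)
((n(-17, -86) - 1*(-4385)) - 35084)/(Q(-173, -147) + L) = (((4 + (⅛)*(-86)/(-17)) - 1*(-4385)) - 35084)/(9 - 56) = (((4 + (⅛)*(-86)*(-1/17)) + 4385) - 35084)/(-47) = (((4 + 43/68) + 4385) - 35084)*(-1/47) = ((315/68 + 4385) - 35084)*(-1/47) = (298495/68 - 35084)*(-1/47) = -2087217/68*(-1/47) = 2087217/3196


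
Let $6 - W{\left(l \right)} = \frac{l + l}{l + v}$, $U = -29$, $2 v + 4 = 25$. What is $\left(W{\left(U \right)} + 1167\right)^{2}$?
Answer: $\frac{1873591225}{1369} \approx 1.3686 \cdot 10^{6}$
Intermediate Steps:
$v = \frac{21}{2}$ ($v = -2 + \frac{1}{2} \cdot 25 = -2 + \frac{25}{2} = \frac{21}{2} \approx 10.5$)
$W{\left(l \right)} = 6 - \frac{2 l}{\frac{21}{2} + l}$ ($W{\left(l \right)} = 6 - \frac{l + l}{l + \frac{21}{2}} = 6 - \frac{2 l}{\frac{21}{2} + l}$)
$\left(W{\left(U \right)} + 1167\right)^{2} = \left(\frac{2 \left(63 + 4 \left(-29\right)\right)}{21 + 2 \left(-29\right)} + 1167\right)^{2} = \left(\frac{2 \left(63 - 116\right)}{21 - 58} + 1167\right)^{2} = \left(2 \frac{1}{-37} \left(-53\right) + 1167\right)^{2} = \left(2 \left(- \frac{1}{37}\right) \left(-53\right) + 1167\right)^{2} = \left(\frac{106}{37} + 1167\right)^{2} = \left(\frac{43285}{37}\right)^{2} = \frac{1873591225}{1369}$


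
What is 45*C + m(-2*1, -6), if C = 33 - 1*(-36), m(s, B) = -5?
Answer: 3100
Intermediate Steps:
C = 69 (C = 33 + 36 = 69)
45*C + m(-2*1, -6) = 45*69 - 5 = 3105 - 5 = 3100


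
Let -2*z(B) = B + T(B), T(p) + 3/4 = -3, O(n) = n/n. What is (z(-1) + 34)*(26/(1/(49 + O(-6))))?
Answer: 94575/2 ≈ 47288.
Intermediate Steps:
O(n) = 1
T(p) = -15/4 (T(p) = -3/4 - 3 = -15/4)
z(B) = 15/8 - B/2 (z(B) = -(B - 15/4)/2 = -(-15/4 + B)/2 = 15/8 - B/2)
(z(-1) + 34)*(26/(1/(49 + O(-6)))) = ((15/8 - 1/2*(-1)) + 34)*(26/(1/(49 + 1))) = ((15/8 + 1/2) + 34)*(26/(1/50)) = (19/8 + 34)*(26/(1/50)) = 291*(26*50)/8 = (291/8)*1300 = 94575/2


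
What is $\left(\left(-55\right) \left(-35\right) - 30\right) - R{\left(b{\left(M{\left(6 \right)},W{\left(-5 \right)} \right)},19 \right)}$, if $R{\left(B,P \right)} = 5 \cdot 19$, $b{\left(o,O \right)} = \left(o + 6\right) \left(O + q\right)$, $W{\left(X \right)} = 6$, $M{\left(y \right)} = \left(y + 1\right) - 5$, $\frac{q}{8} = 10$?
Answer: $1800$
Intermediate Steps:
$q = 80$ ($q = 8 \cdot 10 = 80$)
$M{\left(y \right)} = -4 + y$ ($M{\left(y \right)} = \left(1 + y\right) - 5 = -4 + y$)
$b{\left(o,O \right)} = \left(6 + o\right) \left(80 + O\right)$ ($b{\left(o,O \right)} = \left(o + 6\right) \left(O + 80\right) = \left(6 + o\right) \left(80 + O\right)$)
$R{\left(B,P \right)} = 95$
$\left(\left(-55\right) \left(-35\right) - 30\right) - R{\left(b{\left(M{\left(6 \right)},W{\left(-5 \right)} \right)},19 \right)} = \left(\left(-55\right) \left(-35\right) - 30\right) - 95 = \left(1925 - 30\right) - 95 = 1895 - 95 = 1800$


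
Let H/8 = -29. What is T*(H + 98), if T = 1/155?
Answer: -134/155 ≈ -0.86452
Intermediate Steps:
H = -232 (H = 8*(-29) = -232)
T = 1/155 ≈ 0.0064516
T*(H + 98) = (-232 + 98)/155 = (1/155)*(-134) = -134/155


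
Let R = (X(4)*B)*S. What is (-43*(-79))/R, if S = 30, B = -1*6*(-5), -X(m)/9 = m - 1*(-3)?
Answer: -3397/56700 ≈ -0.059912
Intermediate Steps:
X(m) = -27 - 9*m (X(m) = -9*(m - 1*(-3)) = -9*(m + 3) = -9*(3 + m) = -27 - 9*m)
B = 30 (B = -6*(-5) = 30)
R = -56700 (R = ((-27 - 9*4)*30)*30 = ((-27 - 36)*30)*30 = -63*30*30 = -1890*30 = -56700)
(-43*(-79))/R = -43*(-79)/(-56700) = 3397*(-1/56700) = -3397/56700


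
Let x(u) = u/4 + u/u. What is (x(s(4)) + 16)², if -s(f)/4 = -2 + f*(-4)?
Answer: 1225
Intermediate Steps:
s(f) = 8 + 16*f (s(f) = -4*(-2 + f*(-4)) = -4*(-2 - 4*f) = 8 + 16*f)
x(u) = 1 + u/4 (x(u) = u*(¼) + 1 = u/4 + 1 = 1 + u/4)
(x(s(4)) + 16)² = ((1 + (8 + 16*4)/4) + 16)² = ((1 + (8 + 64)/4) + 16)² = ((1 + (¼)*72) + 16)² = ((1 + 18) + 16)² = (19 + 16)² = 35² = 1225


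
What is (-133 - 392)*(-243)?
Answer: 127575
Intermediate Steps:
(-133 - 392)*(-243) = -525*(-243) = 127575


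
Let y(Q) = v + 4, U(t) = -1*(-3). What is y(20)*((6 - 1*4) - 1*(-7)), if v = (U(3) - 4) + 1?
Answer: 36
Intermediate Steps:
U(t) = 3
v = 0 (v = (3 - 4) + 1 = -1 + 1 = 0)
y(Q) = 4 (y(Q) = 0 + 4 = 4)
y(20)*((6 - 1*4) - 1*(-7)) = 4*((6 - 1*4) - 1*(-7)) = 4*((6 - 4) + 7) = 4*(2 + 7) = 4*9 = 36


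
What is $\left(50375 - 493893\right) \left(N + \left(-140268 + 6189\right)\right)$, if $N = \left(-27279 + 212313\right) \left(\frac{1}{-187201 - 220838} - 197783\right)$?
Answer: $\frac{2207667979288485472738}{136013} \approx 1.6231 \cdot 10^{16}$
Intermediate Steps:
$N = - \frac{4977610584188764}{136013}$ ($N = 185034 \left(\frac{1}{-408039} - 197783\right) = 185034 \left(- \frac{1}{408039} - 197783\right) = 185034 \left(- \frac{80703177538}{408039}\right) = - \frac{4977610584188764}{136013} \approx -3.6597 \cdot 10^{10}$)
$\left(50375 - 493893\right) \left(N + \left(-140268 + 6189\right)\right) = \left(50375 - 493893\right) \left(- \frac{4977610584188764}{136013} + \left(-140268 + 6189\right)\right) = - 443518 \left(- \frac{4977610584188764}{136013} - 134079\right) = \left(-443518\right) \left(- \frac{4977628820675791}{136013}\right) = \frac{2207667979288485472738}{136013}$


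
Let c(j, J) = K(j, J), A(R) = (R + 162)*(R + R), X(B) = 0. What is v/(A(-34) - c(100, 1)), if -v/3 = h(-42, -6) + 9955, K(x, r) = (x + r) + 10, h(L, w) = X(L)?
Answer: 5973/1763 ≈ 3.3880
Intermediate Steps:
h(L, w) = 0
A(R) = 2*R*(162 + R) (A(R) = (162 + R)*(2*R) = 2*R*(162 + R))
K(x, r) = 10 + r + x (K(x, r) = (r + x) + 10 = 10 + r + x)
c(j, J) = 10 + J + j
v = -29865 (v = -3*(0 + 9955) = -3*9955 = -29865)
v/(A(-34) - c(100, 1)) = -29865/(2*(-34)*(162 - 34) - (10 + 1 + 100)) = -29865/(2*(-34)*128 - 1*111) = -29865/(-8704 - 111) = -29865/(-8815) = -29865*(-1/8815) = 5973/1763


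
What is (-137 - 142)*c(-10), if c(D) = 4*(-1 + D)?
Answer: 12276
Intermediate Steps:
c(D) = -4 + 4*D
(-137 - 142)*c(-10) = (-137 - 142)*(-4 + 4*(-10)) = -279*(-4 - 40) = -279*(-44) = 12276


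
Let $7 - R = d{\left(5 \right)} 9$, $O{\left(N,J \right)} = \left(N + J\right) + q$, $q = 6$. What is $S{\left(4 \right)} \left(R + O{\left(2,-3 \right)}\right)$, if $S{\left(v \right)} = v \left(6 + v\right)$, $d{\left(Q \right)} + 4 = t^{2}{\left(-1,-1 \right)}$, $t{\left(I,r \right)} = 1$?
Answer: $1560$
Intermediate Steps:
$O{\left(N,J \right)} = 6 + J + N$ ($O{\left(N,J \right)} = \left(N + J\right) + 6 = \left(J + N\right) + 6 = 6 + J + N$)
$d{\left(Q \right)} = -3$ ($d{\left(Q \right)} = -4 + 1^{2} = -4 + 1 = -3$)
$R = 34$ ($R = 7 - \left(-3\right) 9 = 7 - -27 = 7 + 27 = 34$)
$S{\left(4 \right)} \left(R + O{\left(2,-3 \right)}\right) = 4 \left(6 + 4\right) \left(34 + \left(6 - 3 + 2\right)\right) = 4 \cdot 10 \left(34 + 5\right) = 40 \cdot 39 = 1560$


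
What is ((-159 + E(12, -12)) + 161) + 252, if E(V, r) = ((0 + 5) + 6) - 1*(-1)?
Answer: 266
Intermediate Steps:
E(V, r) = 12 (E(V, r) = (5 + 6) + 1 = 11 + 1 = 12)
((-159 + E(12, -12)) + 161) + 252 = ((-159 + 12) + 161) + 252 = (-147 + 161) + 252 = 14 + 252 = 266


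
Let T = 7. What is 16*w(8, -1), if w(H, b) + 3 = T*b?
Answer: -160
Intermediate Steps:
w(H, b) = -3 + 7*b
16*w(8, -1) = 16*(-3 + 7*(-1)) = 16*(-3 - 7) = 16*(-10) = -160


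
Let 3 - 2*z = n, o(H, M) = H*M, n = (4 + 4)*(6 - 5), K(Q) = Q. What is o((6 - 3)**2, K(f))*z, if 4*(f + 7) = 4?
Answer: 135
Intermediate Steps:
f = -6 (f = -7 + (1/4)*4 = -7 + 1 = -6)
n = 8 (n = 8*1 = 8)
z = -5/2 (z = 3/2 - 1/2*8 = 3/2 - 4 = -5/2 ≈ -2.5000)
o((6 - 3)**2, K(f))*z = ((6 - 3)**2*(-6))*(-5/2) = (3**2*(-6))*(-5/2) = (9*(-6))*(-5/2) = -54*(-5/2) = 135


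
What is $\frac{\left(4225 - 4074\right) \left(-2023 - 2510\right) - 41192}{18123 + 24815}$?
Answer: $- \frac{725675}{42938} \approx -16.901$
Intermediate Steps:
$\frac{\left(4225 - 4074\right) \left(-2023 - 2510\right) - 41192}{18123 + 24815} = \frac{151 \left(-4533\right) - 41192}{42938} = \left(-684483 - 41192\right) \frac{1}{42938} = \left(-725675\right) \frac{1}{42938} = - \frac{725675}{42938}$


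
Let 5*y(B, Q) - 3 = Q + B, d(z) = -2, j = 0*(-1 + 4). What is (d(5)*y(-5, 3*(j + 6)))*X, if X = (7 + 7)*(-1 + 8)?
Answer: -3136/5 ≈ -627.20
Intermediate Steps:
X = 98 (X = 14*7 = 98)
j = 0 (j = 0*3 = 0)
y(B, Q) = 3/5 + B/5 + Q/5 (y(B, Q) = 3/5 + (Q + B)/5 = 3/5 + (B + Q)/5 = 3/5 + (B/5 + Q/5) = 3/5 + B/5 + Q/5)
(d(5)*y(-5, 3*(j + 6)))*X = -2*(3/5 + (1/5)*(-5) + (3*(0 + 6))/5)*98 = -2*(3/5 - 1 + (3*6)/5)*98 = -2*(3/5 - 1 + (1/5)*18)*98 = -2*(3/5 - 1 + 18/5)*98 = -2*16/5*98 = -32/5*98 = -3136/5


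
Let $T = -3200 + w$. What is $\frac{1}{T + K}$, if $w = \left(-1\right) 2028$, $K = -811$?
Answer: $- \frac{1}{6039} \approx -0.00016559$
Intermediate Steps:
$w = -2028$
$T = -5228$ ($T = -3200 - 2028 = -5228$)
$\frac{1}{T + K} = \frac{1}{-5228 - 811} = \frac{1}{-6039} = - \frac{1}{6039}$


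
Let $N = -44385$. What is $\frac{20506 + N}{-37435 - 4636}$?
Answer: $\frac{23879}{42071} \approx 0.56759$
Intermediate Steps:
$\frac{20506 + N}{-37435 - 4636} = \frac{20506 - 44385}{-37435 - 4636} = - \frac{23879}{-42071} = \left(-23879\right) \left(- \frac{1}{42071}\right) = \frac{23879}{42071}$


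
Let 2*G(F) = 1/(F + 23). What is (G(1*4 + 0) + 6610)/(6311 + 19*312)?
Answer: 356941/660906 ≈ 0.54008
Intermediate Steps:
G(F) = 1/(2*(23 + F)) (G(F) = 1/(2*(F + 23)) = 1/(2*(23 + F)))
(G(1*4 + 0) + 6610)/(6311 + 19*312) = (1/(2*(23 + (1*4 + 0))) + 6610)/(6311 + 19*312) = (1/(2*(23 + (4 + 0))) + 6610)/(6311 + 5928) = (1/(2*(23 + 4)) + 6610)/12239 = ((½)/27 + 6610)*(1/12239) = ((½)*(1/27) + 6610)*(1/12239) = (1/54 + 6610)*(1/12239) = (356941/54)*(1/12239) = 356941/660906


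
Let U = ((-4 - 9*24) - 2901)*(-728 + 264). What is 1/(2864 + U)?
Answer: 1/1451008 ≈ 6.8918e-7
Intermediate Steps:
U = 1448144 (U = ((-4 - 216) - 2901)*(-464) = (-220 - 2901)*(-464) = -3121*(-464) = 1448144)
1/(2864 + U) = 1/(2864 + 1448144) = 1/1451008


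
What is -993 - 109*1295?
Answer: -142148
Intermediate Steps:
-993 - 109*1295 = -993 - 141155 = -142148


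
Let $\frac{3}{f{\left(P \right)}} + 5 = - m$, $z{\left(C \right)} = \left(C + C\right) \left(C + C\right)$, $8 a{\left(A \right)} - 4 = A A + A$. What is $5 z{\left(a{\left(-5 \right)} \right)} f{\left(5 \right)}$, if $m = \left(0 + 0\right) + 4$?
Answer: $-60$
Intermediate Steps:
$a{\left(A \right)} = \frac{1}{2} + \frac{A}{8} + \frac{A^{2}}{8}$ ($a{\left(A \right)} = \frac{1}{2} + \frac{A A + A}{8} = \frac{1}{2} + \frac{A^{2} + A}{8} = \frac{1}{2} + \frac{A + A^{2}}{8} = \frac{1}{2} + \left(\frac{A}{8} + \frac{A^{2}}{8}\right) = \frac{1}{2} + \frac{A}{8} + \frac{A^{2}}{8}$)
$z{\left(C \right)} = 4 C^{2}$ ($z{\left(C \right)} = 2 C 2 C = 4 C^{2}$)
$m = 4$ ($m = 0 + 4 = 4$)
$f{\left(P \right)} = - \frac{1}{3}$ ($f{\left(P \right)} = \frac{3}{-5 - 4} = \frac{3}{-9} = 3 \left(- \frac{1}{9}\right) = - \frac{1}{3}$)
$5 z{\left(a{\left(-5 \right)} \right)} f{\left(5 \right)} = 5 \cdot 4 \left(\frac{1}{2} + \frac{1}{8} \left(-5\right) + \frac{\left(-5\right)^{2}}{8}\right)^{2} \left(- \frac{1}{3}\right) = 5 \cdot 4 \left(\frac{1}{2} - \frac{5}{8} + \frac{1}{8} \cdot 25\right)^{2} \left(- \frac{1}{3}\right) = 5 \cdot 4 \left(\frac{1}{2} - \frac{5}{8} + \frac{25}{8}\right)^{2} \left(- \frac{1}{3}\right) = 5 \cdot 4 \cdot 3^{2} \left(- \frac{1}{3}\right) = 5 \cdot 4 \cdot 9 \left(- \frac{1}{3}\right) = 5 \cdot 36 \left(- \frac{1}{3}\right) = 180 \left(- \frac{1}{3}\right) = -60$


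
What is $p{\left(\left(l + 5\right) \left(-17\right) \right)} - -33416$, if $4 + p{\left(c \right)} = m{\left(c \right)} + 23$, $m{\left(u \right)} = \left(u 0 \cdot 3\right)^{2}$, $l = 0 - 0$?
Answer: $33435$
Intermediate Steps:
$l = 0$ ($l = 0 + 0 = 0$)
$m{\left(u \right)} = 0$ ($m{\left(u \right)} = \left(0 \cdot 3\right)^{2} = 0^{2} = 0$)
$p{\left(c \right)} = 19$ ($p{\left(c \right)} = -4 + \left(0 + 23\right) = -4 + 23 = 19$)
$p{\left(\left(l + 5\right) \left(-17\right) \right)} - -33416 = 19 - -33416 = 19 + 33416 = 33435$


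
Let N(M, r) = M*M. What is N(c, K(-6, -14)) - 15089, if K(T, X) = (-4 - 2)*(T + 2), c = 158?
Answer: 9875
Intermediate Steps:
K(T, X) = -12 - 6*T (K(T, X) = -6*(2 + T) = -12 - 6*T)
N(M, r) = M**2
N(c, K(-6, -14)) - 15089 = 158**2 - 15089 = 24964 - 15089 = 9875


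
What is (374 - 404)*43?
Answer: -1290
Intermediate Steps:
(374 - 404)*43 = -30*43 = -1290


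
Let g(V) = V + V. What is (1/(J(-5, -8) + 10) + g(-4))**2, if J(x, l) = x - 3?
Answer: 225/4 ≈ 56.250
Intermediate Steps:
J(x, l) = -3 + x
g(V) = 2*V
(1/(J(-5, -8) + 10) + g(-4))**2 = (1/((-3 - 5) + 10) + 2*(-4))**2 = (1/(-8 + 10) - 8)**2 = (1/2 - 8)**2 = (-15/2)**2 = 225/4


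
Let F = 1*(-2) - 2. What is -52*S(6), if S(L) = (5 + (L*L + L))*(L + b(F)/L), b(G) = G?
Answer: -39104/3 ≈ -13035.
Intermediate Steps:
F = -4 (F = -2 - 2 = -4)
S(L) = (L - 4/L)*(5 + L + L²) (S(L) = (5 + (L*L + L))*(L - 4/L) = (5 + (L² + L))*(L - 4/L) = (5 + (L + L²))*(L - 4/L) = (5 + L + L²)*(L - 4/L) = (L - 4/L)*(5 + L + L²))
-52*S(6) = -52*(-4 + 6 + 6² + 6³ - 20/6) = -52*(-4 + 6 + 36 + 216 - 20*⅙) = -52*(-4 + 6 + 36 + 216 - 10/3) = -52*752/3 = -39104/3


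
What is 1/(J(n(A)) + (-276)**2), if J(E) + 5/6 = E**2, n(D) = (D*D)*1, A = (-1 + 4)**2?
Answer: 6/496417 ≈ 1.2087e-5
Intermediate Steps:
A = 9 (A = 3**2 = 9)
n(D) = D**2 (n(D) = D**2*1 = D**2)
J(E) = -5/6 + E**2
1/(J(n(A)) + (-276)**2) = 1/((-5/6 + (9**2)**2) + (-276)**2) = 1/((-5/6 + 81**2) + 76176) = 1/((-5/6 + 6561) + 76176) = 1/(39361/6 + 76176) = 1/(496417/6) = 6/496417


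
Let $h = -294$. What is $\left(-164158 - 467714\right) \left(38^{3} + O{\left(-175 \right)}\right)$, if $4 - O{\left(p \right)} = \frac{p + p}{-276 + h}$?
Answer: $- \frac{658810177728}{19} \approx -3.4674 \cdot 10^{10}$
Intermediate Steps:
$O{\left(p \right)} = 4 + \frac{p}{285}$ ($O{\left(p \right)} = 4 - \frac{p + p}{-276 - 294} = 4 - \frac{2 p}{-570} = 4 - 2 p \left(- \frac{1}{570}\right) = 4 - - \frac{p}{285} = 4 + \frac{p}{285}$)
$\left(-164158 - 467714\right) \left(38^{3} + O{\left(-175 \right)}\right) = \left(-164158 - 467714\right) \left(38^{3} + \left(4 + \frac{1}{285} \left(-175\right)\right)\right) = - 631872 \left(54872 + \left(4 - \frac{35}{57}\right)\right) = - 631872 \left(54872 + \frac{193}{57}\right) = \left(-631872\right) \frac{3127897}{57} = - \frac{658810177728}{19}$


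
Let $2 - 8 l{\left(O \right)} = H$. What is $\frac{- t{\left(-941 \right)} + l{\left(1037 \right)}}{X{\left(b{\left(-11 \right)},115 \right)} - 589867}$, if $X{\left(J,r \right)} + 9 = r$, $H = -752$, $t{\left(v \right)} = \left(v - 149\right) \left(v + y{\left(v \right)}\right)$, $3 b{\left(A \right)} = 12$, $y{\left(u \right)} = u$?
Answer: $\frac{8205143}{2359044} \approx 3.4782$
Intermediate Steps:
$b{\left(A \right)} = 4$ ($b{\left(A \right)} = \frac{1}{3} \cdot 12 = 4$)
$t{\left(v \right)} = 2 v \left(-149 + v\right)$ ($t{\left(v \right)} = \left(v - 149\right) \left(v + v\right) = \left(-149 + v\right) 2 v = 2 v \left(-149 + v\right)$)
$X{\left(J,r \right)} = -9 + r$
$l{\left(O \right)} = \frac{377}{4}$ ($l{\left(O \right)} = \frac{1}{4} - -94 = \frac{1}{4} + 94 = \frac{377}{4}$)
$\frac{- t{\left(-941 \right)} + l{\left(1037 \right)}}{X{\left(b{\left(-11 \right)},115 \right)} - 589867} = \frac{- 2 \left(-941\right) \left(-149 - 941\right) + \frac{377}{4}}{\left(-9 + 115\right) - 589867} = \frac{- 2 \left(-941\right) \left(-1090\right) + \frac{377}{4}}{106 - 589867} = \frac{\left(-1\right) 2051380 + \frac{377}{4}}{-589761} = \left(-2051380 + \frac{377}{4}\right) \left(- \frac{1}{589761}\right) = \left(- \frac{8205143}{4}\right) \left(- \frac{1}{589761}\right) = \frac{8205143}{2359044}$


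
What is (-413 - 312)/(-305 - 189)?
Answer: 725/494 ≈ 1.4676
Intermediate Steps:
(-413 - 312)/(-305 - 189) = -725/(-494) = -725*(-1/494) = 725/494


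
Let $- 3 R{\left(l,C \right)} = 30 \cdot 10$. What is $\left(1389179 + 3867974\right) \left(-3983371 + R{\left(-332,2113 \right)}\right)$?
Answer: $-20941716518063$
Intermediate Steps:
$R{\left(l,C \right)} = -100$ ($R{\left(l,C \right)} = - \frac{30 \cdot 10}{3} = \left(- \frac{1}{3}\right) 300 = -100$)
$\left(1389179 + 3867974\right) \left(-3983371 + R{\left(-332,2113 \right)}\right) = \left(1389179 + 3867974\right) \left(-3983371 - 100\right) = 5257153 \left(-3983471\right) = -20941716518063$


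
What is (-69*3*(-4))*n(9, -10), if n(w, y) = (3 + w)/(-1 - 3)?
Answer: -2484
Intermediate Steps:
n(w, y) = -3/4 - w/4 (n(w, y) = (3 + w)/(-4) = (3 + w)*(-1/4) = -3/4 - w/4)
(-69*3*(-4))*n(9, -10) = (-69*3*(-4))*(-3/4 - 1/4*9) = (-(-828))*(-3/4 - 9/4) = -69*(-12)*(-3) = 828*(-3) = -2484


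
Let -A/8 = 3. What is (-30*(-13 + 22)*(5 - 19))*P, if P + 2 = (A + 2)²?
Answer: 1821960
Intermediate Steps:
A = -24 (A = -8*3 = -24)
P = 482 (P = -2 + (-24 + 2)² = -2 + (-22)² = -2 + 484 = 482)
(-30*(-13 + 22)*(5 - 19))*P = -30*(-13 + 22)*(5 - 19)*482 = -270*(-14)*482 = -30*(-126)*482 = 3780*482 = 1821960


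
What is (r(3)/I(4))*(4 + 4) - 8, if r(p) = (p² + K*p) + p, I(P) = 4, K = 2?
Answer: 28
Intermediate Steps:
r(p) = p² + 3*p (r(p) = (p² + 2*p) + p = p² + 3*p)
(r(3)/I(4))*(4 + 4) - 8 = ((3*(3 + 3))/4)*(4 + 4) - 8 = ((3*6)*(¼))*8 - 8 = (18*(¼))*8 - 8 = (9/2)*8 - 8 = 36 - 8 = 28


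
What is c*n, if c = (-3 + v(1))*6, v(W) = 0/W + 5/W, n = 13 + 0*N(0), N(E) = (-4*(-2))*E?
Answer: 156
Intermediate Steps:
N(E) = 8*E
n = 13 (n = 13 + 0*(8*0) = 13 + 0*0 = 13 + 0 = 13)
v(W) = 5/W (v(W) = 0 + 5/W = 5/W)
c = 12 (c = (-3 + 5/1)*6 = (-3 + 5*1)*6 = (-3 + 5)*6 = 2*6 = 12)
c*n = 12*13 = 156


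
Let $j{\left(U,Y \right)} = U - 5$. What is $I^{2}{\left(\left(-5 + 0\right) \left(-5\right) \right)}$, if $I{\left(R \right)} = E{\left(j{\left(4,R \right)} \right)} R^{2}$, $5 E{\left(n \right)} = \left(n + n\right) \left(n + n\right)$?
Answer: $250000$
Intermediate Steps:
$j{\left(U,Y \right)} = -5 + U$ ($j{\left(U,Y \right)} = U - 5 = -5 + U$)
$E{\left(n \right)} = \frac{4 n^{2}}{5}$ ($E{\left(n \right)} = \frac{\left(n + n\right) \left(n + n\right)}{5} = \frac{2 n 2 n}{5} = \frac{4 n^{2}}{5}$)
$I{\left(R \right)} = \frac{4 R^{2}}{5}$ ($I{\left(R \right)} = \frac{4 \left(-5 + 4\right)^{2}}{5} R^{2} = \frac{4 \left(-1\right)^{2}}{5} R^{2} = \frac{4}{5} \cdot 1 R^{2} = \frac{4 R^{2}}{5}$)
$I^{2}{\left(\left(-5 + 0\right) \left(-5\right) \right)} = \left(\frac{4 \left(\left(-5 + 0\right) \left(-5\right)\right)^{2}}{5}\right)^{2} = \left(\frac{4 \left(\left(-5\right) \left(-5\right)\right)^{2}}{5}\right)^{2} = \left(\frac{4 \cdot 25^{2}}{5}\right)^{2} = \left(\frac{4}{5} \cdot 625\right)^{2} = 500^{2} = 250000$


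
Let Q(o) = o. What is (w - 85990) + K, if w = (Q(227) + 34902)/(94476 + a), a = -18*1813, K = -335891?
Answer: -26089929673/61842 ≈ -4.2188e+5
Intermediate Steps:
a = -32634
w = 35129/61842 (w = (227 + 34902)/(94476 - 32634) = 35129/61842 ≈ 0.56804)
(w - 85990) + K = (35129/61842 - 85990) - 335891 = -5317758451/61842 - 335891 = -26089929673/61842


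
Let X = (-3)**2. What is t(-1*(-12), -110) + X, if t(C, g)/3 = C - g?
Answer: 375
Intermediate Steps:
t(C, g) = -3*g + 3*C (t(C, g) = 3*(C - g) = -3*g + 3*C)
X = 9
t(-1*(-12), -110) + X = (-3*(-110) + 3*(-1*(-12))) + 9 = (330 + 3*12) + 9 = (330 + 36) + 9 = 366 + 9 = 375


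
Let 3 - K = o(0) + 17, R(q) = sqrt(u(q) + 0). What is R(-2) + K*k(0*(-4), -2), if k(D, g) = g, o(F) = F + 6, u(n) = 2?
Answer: 40 + sqrt(2) ≈ 41.414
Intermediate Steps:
o(F) = 6 + F
R(q) = sqrt(2) (R(q) = sqrt(2 + 0) = sqrt(2))
K = -20 (K = 3 - ((6 + 0) + 17) = 3 - (6 + 17) = 3 - 1*23 = 3 - 23 = -20)
R(-2) + K*k(0*(-4), -2) = sqrt(2) - 20*(-2) = sqrt(2) + 40 = 40 + sqrt(2)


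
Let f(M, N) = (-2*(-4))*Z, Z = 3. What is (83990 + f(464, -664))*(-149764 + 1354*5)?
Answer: -12013497916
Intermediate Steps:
f(M, N) = 24 (f(M, N) = -2*(-4)*3 = 8*3 = 24)
(83990 + f(464, -664))*(-149764 + 1354*5) = (83990 + 24)*(-149764 + 1354*5) = 84014*(-149764 + 6770) = 84014*(-142994) = -12013497916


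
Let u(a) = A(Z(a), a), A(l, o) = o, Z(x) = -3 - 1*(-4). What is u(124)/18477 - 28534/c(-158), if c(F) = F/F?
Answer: -527222594/18477 ≈ -28534.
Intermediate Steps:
Z(x) = 1 (Z(x) = -3 + 4 = 1)
c(F) = 1
u(a) = a
u(124)/18477 - 28534/c(-158) = 124/18477 - 28534/1 = 124*(1/18477) - 28534*1 = 124/18477 - 28534 = -527222594/18477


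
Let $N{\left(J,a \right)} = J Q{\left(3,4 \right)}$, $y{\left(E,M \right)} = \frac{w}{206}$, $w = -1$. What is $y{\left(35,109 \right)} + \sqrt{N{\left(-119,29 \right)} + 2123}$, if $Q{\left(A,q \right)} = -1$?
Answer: $- \frac{1}{206} + \sqrt{2242} \approx 47.345$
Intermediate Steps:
$y{\left(E,M \right)} = - \frac{1}{206}$
$N{\left(J,a \right)} = - J$ ($N{\left(J,a \right)} = J \left(-1\right) = - J$)
$y{\left(35,109 \right)} + \sqrt{N{\left(-119,29 \right)} + 2123} = - \frac{1}{206} + \sqrt{\left(-1\right) \left(-119\right) + 2123} = - \frac{1}{206} + \sqrt{119 + 2123} = - \frac{1}{206} + \sqrt{2242}$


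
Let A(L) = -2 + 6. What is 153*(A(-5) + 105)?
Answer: 16677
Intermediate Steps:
A(L) = 4
153*(A(-5) + 105) = 153*(4 + 105) = 153*109 = 16677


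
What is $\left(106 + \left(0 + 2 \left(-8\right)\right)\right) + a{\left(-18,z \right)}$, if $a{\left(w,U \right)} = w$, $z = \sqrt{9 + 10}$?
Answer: $72$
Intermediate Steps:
$z = \sqrt{19} \approx 4.3589$
$\left(106 + \left(0 + 2 \left(-8\right)\right)\right) + a{\left(-18,z \right)} = \left(106 + \left(0 + 2 \left(-8\right)\right)\right) - 18 = \left(106 + \left(0 - 16\right)\right) - 18 = \left(106 - 16\right) - 18 = 90 - 18 = 72$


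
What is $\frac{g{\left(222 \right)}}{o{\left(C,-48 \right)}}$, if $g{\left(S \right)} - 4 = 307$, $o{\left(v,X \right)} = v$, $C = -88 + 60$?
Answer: $- \frac{311}{28} \approx -11.107$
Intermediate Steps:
$C = -28$
$g{\left(S \right)} = 311$ ($g{\left(S \right)} = 4 + 307 = 311$)
$\frac{g{\left(222 \right)}}{o{\left(C,-48 \right)}} = \frac{311}{-28} = 311 \left(- \frac{1}{28}\right) = - \frac{311}{28}$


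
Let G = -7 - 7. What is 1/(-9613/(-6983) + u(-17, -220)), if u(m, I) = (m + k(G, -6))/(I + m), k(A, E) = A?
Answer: 1654971/2494754 ≈ 0.66338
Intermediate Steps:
G = -14
u(m, I) = (-14 + m)/(I + m) (u(m, I) = (m - 14)/(I + m) = (-14 + m)/(I + m))
1/(-9613/(-6983) + u(-17, -220)) = 1/(-9613/(-6983) + (-14 - 17)/(-220 - 17)) = 1/(-9613*(-1/6983) - 31/(-237)) = 1/(9613/6983 - 1/237*(-31)) = 1/(9613/6983 + 31/237) = 1/(2494754/1654971) = 1654971/2494754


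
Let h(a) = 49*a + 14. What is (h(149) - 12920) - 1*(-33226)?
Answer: 27621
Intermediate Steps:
h(a) = 14 + 49*a
(h(149) - 12920) - 1*(-33226) = ((14 + 49*149) - 12920) - 1*(-33226) = ((14 + 7301) - 12920) + 33226 = (7315 - 12920) + 33226 = -5605 + 33226 = 27621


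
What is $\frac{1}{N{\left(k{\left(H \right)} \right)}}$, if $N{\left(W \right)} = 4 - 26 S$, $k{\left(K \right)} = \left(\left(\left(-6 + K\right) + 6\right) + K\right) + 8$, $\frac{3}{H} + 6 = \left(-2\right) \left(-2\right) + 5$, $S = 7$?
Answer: $- \frac{1}{178} \approx -0.005618$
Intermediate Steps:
$H = 1$ ($H = \frac{3}{-6 + \left(\left(-2\right) \left(-2\right) + 5\right)} = \frac{3}{-6 + \left(4 + 5\right)} = \frac{3}{-6 + 9} = \frac{3}{3} = 3 \cdot \frac{1}{3} = 1$)
$k{\left(K \right)} = 8 + 2 K$ ($k{\left(K \right)} = \left(K + K\right) + 8 = 2 K + 8 = 8 + 2 K$)
$N{\left(W \right)} = -178$ ($N{\left(W \right)} = 4 - 182 = -178$)
$\frac{1}{N{\left(k{\left(H \right)} \right)}} = \frac{1}{-178} = - \frac{1}{178}$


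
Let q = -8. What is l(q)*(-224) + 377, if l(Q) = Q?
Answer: 2169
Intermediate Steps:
l(q)*(-224) + 377 = -8*(-224) + 377 = 1792 + 377 = 2169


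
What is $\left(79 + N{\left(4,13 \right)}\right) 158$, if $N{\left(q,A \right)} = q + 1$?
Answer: $13272$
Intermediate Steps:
$N{\left(q,A \right)} = 1 + q$
$\left(79 + N{\left(4,13 \right)}\right) 158 = \left(79 + \left(1 + 4\right)\right) 158 = \left(79 + 5\right) 158 = 84 \cdot 158 = 13272$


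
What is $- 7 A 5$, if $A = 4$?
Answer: $-140$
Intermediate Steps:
$- 7 A 5 = \left(-7\right) 4 \cdot 5 = \left(-28\right) 5 = -140$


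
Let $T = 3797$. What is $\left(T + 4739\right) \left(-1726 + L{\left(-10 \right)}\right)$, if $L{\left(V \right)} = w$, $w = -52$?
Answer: $-15177008$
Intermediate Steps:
$L{\left(V \right)} = -52$
$\left(T + 4739\right) \left(-1726 + L{\left(-10 \right)}\right) = \left(3797 + 4739\right) \left(-1726 - 52\right) = 8536 \left(-1778\right) = -15177008$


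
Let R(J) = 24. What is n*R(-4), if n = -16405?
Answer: -393720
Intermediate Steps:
n*R(-4) = -16405*24 = -393720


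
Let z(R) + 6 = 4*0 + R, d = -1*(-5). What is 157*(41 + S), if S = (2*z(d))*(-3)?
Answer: 7379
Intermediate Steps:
d = 5
z(R) = -6 + R (z(R) = -6 + (4*0 + R) = -6 + (0 + R) = -6 + R)
S = 6 (S = (2*(-6 + 5))*(-3) = (2*(-1))*(-3) = -2*(-3) = 6)
157*(41 + S) = 157*(41 + 6) = 157*47 = 7379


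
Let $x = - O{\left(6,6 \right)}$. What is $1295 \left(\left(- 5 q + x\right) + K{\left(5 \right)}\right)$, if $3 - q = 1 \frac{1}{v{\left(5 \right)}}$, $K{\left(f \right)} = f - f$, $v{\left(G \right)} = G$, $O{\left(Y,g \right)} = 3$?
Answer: $-22015$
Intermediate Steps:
$K{\left(f \right)} = 0$
$q = \frac{14}{5}$ ($q = 3 - 1 \cdot \frac{1}{5} = 3 - \frac{1}{5} = \frac{14}{5} \approx 2.8$)
$x = -3$ ($x = \left(-1\right) 3 = -3$)
$1295 \left(\left(- 5 q + x\right) + K{\left(5 \right)}\right) = 1295 \left(\left(\left(-5\right) \frac{14}{5} - 3\right) + 0\right) = 1295 \left(\left(-14 - 3\right) + 0\right) = 1295 \left(-17 + 0\right) = 1295 \left(-17\right) = -22015$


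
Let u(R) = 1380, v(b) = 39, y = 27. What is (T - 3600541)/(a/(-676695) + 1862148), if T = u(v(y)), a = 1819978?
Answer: -2435534252895/1260104420882 ≈ -1.9328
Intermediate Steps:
T = 1380
(T - 3600541)/(a/(-676695) + 1862148) = (1380 - 3600541)/(1819978/(-676695) + 1862148) = -3599161/(1819978*(-1/676695) + 1862148) = -3599161/(-1819978/676695 + 1862148) = -3599161/1260104420882/676695 = -3599161*676695/1260104420882 = -2435534252895/1260104420882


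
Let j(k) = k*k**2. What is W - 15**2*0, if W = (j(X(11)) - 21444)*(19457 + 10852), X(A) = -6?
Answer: -656492940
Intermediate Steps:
j(k) = k**3
W = -656492940 (W = ((-6)**3 - 21444)*(19457 + 10852) = (-216 - 21444)*30309 = -21660*30309 = -656492940)
W - 15**2*0 = -656492940 - 15**2*0 = -656492940 - 225*0 = -656492940 - 1*0 = -656492940 + 0 = -656492940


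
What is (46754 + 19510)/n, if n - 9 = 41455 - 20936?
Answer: 8283/2566 ≈ 3.2280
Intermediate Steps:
n = 20528 (n = 9 + (41455 - 20936) = 9 + 20519 = 20528)
(46754 + 19510)/n = (46754 + 19510)/20528 = 66264*(1/20528) = 8283/2566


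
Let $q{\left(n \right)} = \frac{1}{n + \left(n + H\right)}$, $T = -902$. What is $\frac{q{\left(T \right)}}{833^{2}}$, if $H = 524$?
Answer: $- \frac{1}{888177920} \approx -1.1259 \cdot 10^{-9}$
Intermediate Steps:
$q{\left(n \right)} = \frac{1}{524 + 2 n}$ ($q{\left(n \right)} = \frac{1}{n + \left(n + 524\right)} = \frac{1}{n + \left(524 + n\right)} = \frac{1}{524 + 2 n}$)
$\frac{q{\left(T \right)}}{833^{2}} = \frac{\frac{1}{2} \frac{1}{262 - 902}}{833^{2}} = \frac{\frac{1}{2} \frac{1}{-640}}{693889} = \frac{1}{2} \left(- \frac{1}{640}\right) \frac{1}{693889} = \left(- \frac{1}{1280}\right) \frac{1}{693889} = - \frac{1}{888177920}$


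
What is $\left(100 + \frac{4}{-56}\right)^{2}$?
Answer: $\frac{1957201}{196} \approx 9985.7$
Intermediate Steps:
$\left(100 + \frac{4}{-56}\right)^{2} = \left(100 + 4 \left(- \frac{1}{56}\right)\right)^{2} = \left(100 - \frac{1}{14}\right)^{2} = \left(\frac{1399}{14}\right)^{2} = \frac{1957201}{196}$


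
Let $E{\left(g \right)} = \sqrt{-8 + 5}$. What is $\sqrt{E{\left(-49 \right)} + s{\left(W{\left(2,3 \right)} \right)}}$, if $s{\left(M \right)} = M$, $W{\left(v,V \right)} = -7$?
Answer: $\sqrt{-7 + i \sqrt{3}} \approx 0.32489 + 2.6656 i$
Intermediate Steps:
$E{\left(g \right)} = i \sqrt{3}$ ($E{\left(g \right)} = \sqrt{-3} = i \sqrt{3}$)
$\sqrt{E{\left(-49 \right)} + s{\left(W{\left(2,3 \right)} \right)}} = \sqrt{i \sqrt{3} - 7} = \sqrt{-7 + i \sqrt{3}}$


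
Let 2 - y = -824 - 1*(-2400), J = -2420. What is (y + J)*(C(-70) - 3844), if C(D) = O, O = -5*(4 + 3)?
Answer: 15492726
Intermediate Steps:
y = -1574 (y = 2 - (-824 - 1*(-2400)) = 2 - (-824 + 2400) = 2 - 1*1576 = 2 - 1576 = -1574)
O = -35 (O = -5*7 = -35)
C(D) = -35
(y + J)*(C(-70) - 3844) = (-1574 - 2420)*(-35 - 3844) = -3994*(-3879) = 15492726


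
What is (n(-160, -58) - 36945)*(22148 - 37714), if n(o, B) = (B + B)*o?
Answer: 286180910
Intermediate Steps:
n(o, B) = 2*B*o (n(o, B) = (2*B)*o = 2*B*o)
(n(-160, -58) - 36945)*(22148 - 37714) = (2*(-58)*(-160) - 36945)*(22148 - 37714) = (18560 - 36945)*(-15566) = -18385*(-15566) = 286180910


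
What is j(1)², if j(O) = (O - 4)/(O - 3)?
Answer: 9/4 ≈ 2.2500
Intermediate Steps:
j(O) = (-4 + O)/(-3 + O)
j(1)² = ((-4 + 1)/(-3 + 1))² = (-3/(-2))² = (-½*(-3))² = (3/2)² = 9/4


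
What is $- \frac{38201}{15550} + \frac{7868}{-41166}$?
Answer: $- \frac{847464883}{320065650} \approx -2.6478$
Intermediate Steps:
$- \frac{38201}{15550} + \frac{7868}{-41166} = \left(-38201\right) \frac{1}{15550} + 7868 \left(- \frac{1}{41166}\right) = - \frac{38201}{15550} - \frac{3934}{20583} = - \frac{847464883}{320065650}$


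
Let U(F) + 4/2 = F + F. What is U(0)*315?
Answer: -630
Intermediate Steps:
U(F) = -2 + 2*F (U(F) = -2 + (F + F) = -2 + 2*F)
U(0)*315 = (-2 + 2*0)*315 = (-2 + 0)*315 = -2*315 = -630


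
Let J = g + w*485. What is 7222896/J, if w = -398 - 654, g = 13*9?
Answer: -7222896/510103 ≈ -14.160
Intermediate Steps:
g = 117
w = -1052
J = -510103 (J = 117 - 1052*485 = 117 - 510220 = -510103)
7222896/J = 7222896/(-510103) = 7222896*(-1/510103) = -7222896/510103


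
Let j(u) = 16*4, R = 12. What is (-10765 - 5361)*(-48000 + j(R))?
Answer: 773015936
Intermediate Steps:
j(u) = 64
(-10765 - 5361)*(-48000 + j(R)) = (-10765 - 5361)*(-48000 + 64) = -16126*(-47936) = 773015936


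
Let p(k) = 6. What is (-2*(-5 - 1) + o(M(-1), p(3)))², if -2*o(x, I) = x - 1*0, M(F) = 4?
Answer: 100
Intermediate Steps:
o(x, I) = -x/2 (o(x, I) = -(x - 1*0)/2 = -(x + 0)/2 = -x/2)
(-2*(-5 - 1) + o(M(-1), p(3)))² = (-2*(-5 - 1) - ½*4)² = (-2*(-6) - 2)² = (12 - 2)² = 10² = 100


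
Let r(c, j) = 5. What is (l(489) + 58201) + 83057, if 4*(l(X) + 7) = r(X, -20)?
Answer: 565009/4 ≈ 1.4125e+5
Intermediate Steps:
l(X) = -23/4 (l(X) = -7 + (¼)*5 = -7 + 5/4 = -23/4)
(l(489) + 58201) + 83057 = (-23/4 + 58201) + 83057 = 232781/4 + 83057 = 565009/4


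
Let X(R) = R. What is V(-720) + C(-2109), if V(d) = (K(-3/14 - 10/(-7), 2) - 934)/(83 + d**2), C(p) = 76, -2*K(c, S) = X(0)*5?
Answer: 39403774/518483 ≈ 75.998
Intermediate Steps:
K(c, S) = 0 (K(c, S) = -0*5 = -1/2*0 = 0)
V(d) = -934/(83 + d**2) (V(d) = (0 - 934)/(83 + d**2) = -934/(83 + d**2))
V(-720) + C(-2109) = -934/(83 + (-720)**2) + 76 = -934/(83 + 518400) + 76 = -934/518483 + 76 = 39403774/518483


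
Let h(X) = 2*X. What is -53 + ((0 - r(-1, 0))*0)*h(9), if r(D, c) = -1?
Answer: -53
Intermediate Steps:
-53 + ((0 - r(-1, 0))*0)*h(9) = -53 + ((0 - 1*(-1))*0)*(2*9) = -53 + ((0 + 1)*0)*18 = -53 + (1*0)*18 = -53 + 0*18 = -53 + 0 = -53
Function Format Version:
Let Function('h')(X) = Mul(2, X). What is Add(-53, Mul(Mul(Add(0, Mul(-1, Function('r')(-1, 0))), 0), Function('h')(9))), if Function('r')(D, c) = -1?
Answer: -53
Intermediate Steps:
Add(-53, Mul(Mul(Add(0, Mul(-1, Function('r')(-1, 0))), 0), Function('h')(9))) = Add(-53, Mul(Mul(Add(0, Mul(-1, -1)), 0), Mul(2, 9))) = Add(-53, Mul(Mul(Add(0, 1), 0), 18)) = Add(-53, Mul(Mul(1, 0), 18)) = Add(-53, Mul(0, 18)) = Add(-53, 0) = -53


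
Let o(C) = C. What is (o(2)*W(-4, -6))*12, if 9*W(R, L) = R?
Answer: -32/3 ≈ -10.667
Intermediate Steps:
W(R, L) = R/9
(o(2)*W(-4, -6))*12 = (2*((⅑)*(-4)))*12 = (2*(-4/9))*12 = -8/9*12 = -32/3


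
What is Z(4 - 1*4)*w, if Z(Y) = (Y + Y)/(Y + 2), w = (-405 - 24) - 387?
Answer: 0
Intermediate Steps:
w = -816 (w = -429 - 387 = -816)
Z(Y) = 2*Y/(2 + Y) (Z(Y) = (2*Y)/(2 + Y) = 2*Y/(2 + Y))
Z(4 - 1*4)*w = (2*(4 - 1*4)/(2 + (4 - 1*4)))*(-816) = (2*(4 - 4)/(2 + (4 - 4)))*(-816) = (2*0/(2 + 0))*(-816) = (2*0/2)*(-816) = (2*0*(1/2))*(-816) = 0*(-816) = 0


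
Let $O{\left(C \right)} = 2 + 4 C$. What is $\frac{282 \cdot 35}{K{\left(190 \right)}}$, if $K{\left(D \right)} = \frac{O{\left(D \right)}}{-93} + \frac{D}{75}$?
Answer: $- \frac{6975}{4} \approx -1743.8$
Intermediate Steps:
$K{\left(D \right)} = - \frac{2}{93} - \frac{23 D}{775}$ ($K{\left(D \right)} = \frac{2 + 4 D}{-93} + \frac{D}{75} = \left(2 + 4 D\right) \left(- \frac{1}{93}\right) + D \frac{1}{75} = \left(- \frac{2}{93} - \frac{4 D}{93}\right) + \frac{D}{75} = - \frac{2}{93} - \frac{23 D}{775}$)
$\frac{282 \cdot 35}{K{\left(190 \right)}} = \frac{282 \cdot 35}{- \frac{2}{93} - \frac{874}{155}} = \frac{9870}{- \frac{2}{93} - \frac{874}{155}} = \frac{9870}{- \frac{2632}{465}} = 9870 \left(- \frac{465}{2632}\right) = - \frac{6975}{4}$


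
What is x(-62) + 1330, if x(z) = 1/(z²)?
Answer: 5112521/3844 ≈ 1330.0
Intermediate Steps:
x(z) = z⁻²
x(-62) + 1330 = (-62)⁻² + 1330 = 1/3844 + 1330 = 5112521/3844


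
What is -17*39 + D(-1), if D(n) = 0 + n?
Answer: -664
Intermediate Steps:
D(n) = n
-17*39 + D(-1) = -17*39 - 1 = -663 - 1 = -664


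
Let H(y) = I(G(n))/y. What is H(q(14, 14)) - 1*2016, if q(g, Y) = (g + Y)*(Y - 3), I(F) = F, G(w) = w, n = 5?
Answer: -620923/308 ≈ -2016.0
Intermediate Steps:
q(g, Y) = (-3 + Y)*(Y + g) (q(g, Y) = (Y + g)*(-3 + Y) = (-3 + Y)*(Y + g))
H(y) = 5/y
H(q(14, 14)) - 1*2016 = 5/(14² - 3*14 - 3*14 + 14*14) - 1*2016 = 5/(196 - 42 - 42 + 196) - 2016 = 5/308 - 2016 = -620923/308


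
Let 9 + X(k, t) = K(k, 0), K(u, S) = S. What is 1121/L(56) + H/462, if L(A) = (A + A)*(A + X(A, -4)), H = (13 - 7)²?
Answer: 16843/57904 ≈ 0.29088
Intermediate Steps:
H = 36 (H = 6² = 36)
X(k, t) = -9 (X(k, t) = -9 + 0 = -9)
L(A) = 2*A*(-9 + A) (L(A) = (A + A)*(A - 9) = (2*A)*(-9 + A) = 2*A*(-9 + A))
1121/L(56) + H/462 = 1121/((2*56*(-9 + 56))) + 36/462 = 1121/((2*56*47)) + 36*(1/462) = 1121/5264 + 6/77 = 16843/57904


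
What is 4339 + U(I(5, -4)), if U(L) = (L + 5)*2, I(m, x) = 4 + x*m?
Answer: 4317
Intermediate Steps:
I(m, x) = 4 + m*x
U(L) = 10 + 2*L (U(L) = (5 + L)*2 = 10 + 2*L)
4339 + U(I(5, -4)) = 4339 + (10 + 2*(4 + 5*(-4))) = 4339 + (10 + 2*(4 - 20)) = 4339 + (10 + 2*(-16)) = 4339 + (10 - 32) = 4339 - 22 = 4317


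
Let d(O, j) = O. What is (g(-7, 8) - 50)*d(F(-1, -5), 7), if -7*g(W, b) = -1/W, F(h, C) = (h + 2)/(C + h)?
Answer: 817/98 ≈ 8.3367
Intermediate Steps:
F(h, C) = (2 + h)/(C + h)
g(W, b) = 1/(7*W) (g(W, b) = -(-1)/(7*W) = 1/(7*W))
(g(-7, 8) - 50)*d(F(-1, -5), 7) = ((1/7)/(-7) - 50)*((2 - 1)/(-5 - 1)) = ((1/7)*(-1/7) - 50)*(1/(-6)) = (-1/49 - 50)*(-1/6*1) = -2451/49*(-1/6) = 817/98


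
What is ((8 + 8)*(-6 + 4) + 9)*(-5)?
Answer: 115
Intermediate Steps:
((8 + 8)*(-6 + 4) + 9)*(-5) = (16*(-2) + 9)*(-5) = (-32 + 9)*(-5) = -23*(-5) = 115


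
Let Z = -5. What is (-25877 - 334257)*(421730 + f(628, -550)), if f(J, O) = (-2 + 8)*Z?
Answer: -151868507800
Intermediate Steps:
f(J, O) = -30 (f(J, O) = (-2 + 8)*(-5) = 6*(-5) = -30)
(-25877 - 334257)*(421730 + f(628, -550)) = (-25877 - 334257)*(421730 - 30) = -360134*421700 = -151868507800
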